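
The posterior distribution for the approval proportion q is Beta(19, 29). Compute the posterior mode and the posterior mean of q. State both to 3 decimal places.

Mode = (19−1)/(19+29−2) = 18/46 = 0.391.
Mean = 19/(19+29) = 19/48 = 0.396.

MAP: 0.391. Posterior mean: 0.396.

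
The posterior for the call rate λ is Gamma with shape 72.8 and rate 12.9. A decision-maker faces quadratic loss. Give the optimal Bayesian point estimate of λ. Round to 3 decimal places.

5.643

Mode = (α−1)/β = 71.8/12.9 = 5.566.
Mean = α/β = 72.8/12.9 = 5.643.
Quadratic loss ⇒ the optimal estimator is the posterior mean.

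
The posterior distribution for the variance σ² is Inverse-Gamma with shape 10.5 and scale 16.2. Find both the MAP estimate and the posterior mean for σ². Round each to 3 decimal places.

Mode = β/(α+1) = 16.2/11.5 = 1.409.
Mean = β/(α−1) = 16.2/9.5 = 1.705.
Mean > mode: the posterior has a right tail.

σ²_MAP = 1.409, E[σ²|data] = 1.705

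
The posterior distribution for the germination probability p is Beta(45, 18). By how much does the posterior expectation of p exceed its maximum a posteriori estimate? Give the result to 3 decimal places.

-0.007

Mode = (45−1)/(45+18−2) = 44/61 = 0.721.
Mean = 45/(45+18) = 45/63 = 0.714.
Difference = 0.714 − 0.721 = -0.007.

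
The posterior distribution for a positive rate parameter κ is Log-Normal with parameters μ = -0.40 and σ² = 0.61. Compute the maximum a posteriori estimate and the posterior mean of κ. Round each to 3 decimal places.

Mode = exp(μ − σ²) = exp(-1.01) = 0.364.
Mean = exp(μ + σ²/2) = exp(-0.095) = 0.909.

MAP = 0.364; posterior mean = 0.909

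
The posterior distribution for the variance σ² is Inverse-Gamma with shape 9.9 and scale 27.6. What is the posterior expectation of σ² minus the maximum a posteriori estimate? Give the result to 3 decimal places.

0.569

Mode = β/(α+1) = 27.6/10.9 = 2.532.
Mean = β/(α−1) = 27.6/8.9 = 3.101.
Difference = 3.101 − 2.532 = 0.569.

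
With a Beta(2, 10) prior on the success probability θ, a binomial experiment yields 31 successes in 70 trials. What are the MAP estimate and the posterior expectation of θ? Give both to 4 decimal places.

Posterior: Beta(2+31, 10+39) = Beta(33, 49).
Mode = (33−1)/(33+49−2) = 32/80 = 0.4000.
Mean = 33/(33+49) = 33/82 = 0.4024.

MAP = 0.4000; posterior mean = 0.4024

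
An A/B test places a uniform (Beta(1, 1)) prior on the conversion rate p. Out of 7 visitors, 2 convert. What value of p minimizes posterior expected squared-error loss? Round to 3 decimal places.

0.333

Posterior: Beta(1+2, 1+5) = Beta(3, 6).
Mode = (3−1)/(3+6−2) = 2/7 = 0.286.
With a flat prior the MAP equals the MLE, 2/7.
Mean = 3/(3+6) = 3/9 = 0.333.
Squared-error loss ⇒ the optimal estimator is the posterior mean.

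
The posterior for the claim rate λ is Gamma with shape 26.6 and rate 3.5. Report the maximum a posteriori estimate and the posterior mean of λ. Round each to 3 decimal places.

Mode = (α−1)/β = 25.6/3.5 = 7.314.
Mean = α/β = 26.6/3.5 = 7.600.
Right-skewed posterior ⇒ mode < mean.

MAP = 7.314; posterior mean = 7.600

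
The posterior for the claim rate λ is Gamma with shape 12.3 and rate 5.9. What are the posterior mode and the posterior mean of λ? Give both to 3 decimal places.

λ_MAP = 1.915, E[λ|data] = 2.085

Mode = (α−1)/β = 11.3/5.9 = 1.915.
Mean = α/β = 12.3/5.9 = 2.085.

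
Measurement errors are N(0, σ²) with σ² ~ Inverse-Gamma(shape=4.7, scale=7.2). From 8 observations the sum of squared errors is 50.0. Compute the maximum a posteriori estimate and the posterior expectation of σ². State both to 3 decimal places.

Posterior: Inverse-Gamma(shape = 4.7+8/2 = 8.7, scale = 7.2+50.0/2 = 32.2).
Mode = β/(α+1) = 32.2/9.7 = 3.320.
Mean = β/(α−1) = 32.2/7.7 = 4.182.
Right-skewed posterior ⇒ mode < mean.

maximum a posteriori estimate = 3.320, posterior expectation = 4.182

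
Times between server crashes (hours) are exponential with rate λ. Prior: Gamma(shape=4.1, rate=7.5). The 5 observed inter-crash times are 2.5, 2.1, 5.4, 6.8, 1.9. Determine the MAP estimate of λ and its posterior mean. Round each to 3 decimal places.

Σ times = 18.7. Posterior: Gamma(shape = 4.1+5 = 9.1, rate = 7.5+18.7 = 26.2).
Mode = (α−1)/β = 8.1/26.2 = 0.309.
Mean = α/β = 9.1/26.2 = 0.347.

MAP: 0.309. Posterior mean: 0.347.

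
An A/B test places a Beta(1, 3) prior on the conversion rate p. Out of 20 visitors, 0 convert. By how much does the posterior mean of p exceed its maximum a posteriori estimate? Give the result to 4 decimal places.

0.0417

Posterior: Beta(1+0, 3+20) = Beta(1, 23).
Since α = 1 ≤ 1 and β > 1, the Beta density is monotone decreasing on [0,1]; the mode is at 0.
Mean = 1/(1+23) = 0.0417.
Difference = 0.0417 − 0.0000 = 0.0417.
Right-skewed posterior ⇒ mode < mean.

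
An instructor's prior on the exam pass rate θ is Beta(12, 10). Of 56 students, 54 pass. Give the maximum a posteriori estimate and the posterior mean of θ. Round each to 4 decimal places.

Posterior: Beta(12+54, 10+2) = Beta(66, 12).
Mode = (66−1)/(66+12−2) = 65/76 = 0.8553.
Mean = 66/(66+12) = 66/78 = 0.8462.
The posterior is left-skewed, so the mode exceeds the mean.

θ_MAP = 0.8553, E[θ|data] = 0.8462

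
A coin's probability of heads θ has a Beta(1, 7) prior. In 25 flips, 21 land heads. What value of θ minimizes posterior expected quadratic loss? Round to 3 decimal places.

0.667

Posterior: Beta(1+21, 7+4) = Beta(22, 11).
Mode = (22−1)/(22+11−2) = 21/31 = 0.677.
Mean = 22/(22+11) = 22/33 = 0.667.
Quadratic loss ⇒ the optimal estimator is the posterior mean.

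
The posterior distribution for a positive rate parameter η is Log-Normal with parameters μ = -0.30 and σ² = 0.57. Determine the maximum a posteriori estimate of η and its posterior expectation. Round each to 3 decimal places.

Mode = exp(μ − σ²) = exp(-0.87) = 0.419.
Mean = exp(μ + σ²/2) = exp(-0.015) = 0.985.

MAP = 0.419, posterior mean = 0.985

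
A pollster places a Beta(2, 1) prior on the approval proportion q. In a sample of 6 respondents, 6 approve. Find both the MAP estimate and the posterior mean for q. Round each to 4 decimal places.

Posterior: Beta(2+6, 1+0) = Beta(8, 1).
Since β = 1 ≤ 1 and α > 1, the Beta density is monotone increasing on [0,1]; the mode is at 1.
Mean = 8/(8+1) = 0.8889.

MAP = 1.0000; posterior mean = 0.8889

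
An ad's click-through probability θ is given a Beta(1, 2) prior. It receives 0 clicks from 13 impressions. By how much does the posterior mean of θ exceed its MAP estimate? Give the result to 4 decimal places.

0.0625

Posterior: Beta(1+0, 2+13) = Beta(1, 15).
Since α = 1 ≤ 1 and β > 1, the Beta density is monotone decreasing on [0,1]; the mode is at 0.
Mean = 1/(1+15) = 0.0625.
Difference = 0.0625 − 0.0000 = 0.0625.
Mean > mode: the posterior has a right tail.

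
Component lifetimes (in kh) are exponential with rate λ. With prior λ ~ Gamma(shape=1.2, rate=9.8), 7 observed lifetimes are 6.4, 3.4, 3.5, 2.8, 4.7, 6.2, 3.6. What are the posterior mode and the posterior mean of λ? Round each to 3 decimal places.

Σ times = 30.6. Posterior: Gamma(shape = 1.2+7 = 8.2, rate = 9.8+30.6 = 40.4).
Mode = (α−1)/β = 7.2/40.4 = 0.178.
Mean = α/β = 8.2/40.4 = 0.203.

MAP = 0.178; posterior mean = 0.203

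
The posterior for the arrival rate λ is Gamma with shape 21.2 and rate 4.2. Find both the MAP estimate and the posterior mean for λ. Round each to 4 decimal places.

MAP estimate = 4.8095, posterior mean = 5.0476

Mode = (α−1)/β = 20.2/4.2 = 4.8095.
Mean = α/β = 21.2/4.2 = 5.0476.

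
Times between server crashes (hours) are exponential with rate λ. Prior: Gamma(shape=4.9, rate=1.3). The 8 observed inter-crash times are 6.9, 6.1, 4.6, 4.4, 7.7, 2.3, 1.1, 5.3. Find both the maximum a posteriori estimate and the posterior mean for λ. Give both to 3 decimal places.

Σ times = 38.4. Posterior: Gamma(shape = 4.9+8 = 12.9, rate = 1.3+38.4 = 39.7).
Mode = (α−1)/β = 11.9/39.7 = 0.300.
Mean = α/β = 12.9/39.7 = 0.325.
Mean > mode: the posterior has a right tail.

MAP: 0.300. Posterior mean: 0.325.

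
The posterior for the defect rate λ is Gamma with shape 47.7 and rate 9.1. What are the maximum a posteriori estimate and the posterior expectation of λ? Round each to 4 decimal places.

Mode = (α−1)/β = 46.7/9.1 = 5.1319.
Mean = α/β = 47.7/9.1 = 5.2418.
The posterior is right-skewed, so the mean exceeds the mode.

λ_MAP = 5.1319, E[λ|data] = 5.2418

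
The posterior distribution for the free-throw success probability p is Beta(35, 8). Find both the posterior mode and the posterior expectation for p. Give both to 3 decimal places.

Mode = (35−1)/(35+8−2) = 34/41 = 0.829.
Mean = 35/(35+8) = 35/43 = 0.814.

MAP = 0.829, posterior mean = 0.814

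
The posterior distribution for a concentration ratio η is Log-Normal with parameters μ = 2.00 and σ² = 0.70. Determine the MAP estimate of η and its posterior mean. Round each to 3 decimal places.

Mode = exp(μ − σ²) = exp(1.30) = 3.669.
Mean = exp(μ + σ²/2) = exp(2.350) = 10.486.

η_MAP = 3.669, E[η|data] = 10.486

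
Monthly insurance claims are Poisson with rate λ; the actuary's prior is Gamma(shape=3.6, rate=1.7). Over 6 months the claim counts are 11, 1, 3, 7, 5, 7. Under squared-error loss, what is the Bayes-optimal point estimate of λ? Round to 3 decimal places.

4.883

Σ counts = 34. Posterior: Gamma(shape = 3.6+34 = 37.6, rate = 1.7+6 = 7.7).
Mode = (α−1)/β = 36.6/7.7 = 4.753.
Mean = α/β = 37.6/7.7 = 4.883.
Squared-error loss ⇒ the optimal estimator is the posterior mean.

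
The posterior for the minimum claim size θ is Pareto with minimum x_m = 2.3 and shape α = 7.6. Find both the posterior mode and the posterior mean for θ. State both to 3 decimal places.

The Pareto density is strictly decreasing on [x_m, ∞), so the mode is x_m = 2.300.
Mean = α·x_m/(α−1) = 7.6·2.3/6.6 = 2.648.

MAP = 2.300, posterior mean = 2.648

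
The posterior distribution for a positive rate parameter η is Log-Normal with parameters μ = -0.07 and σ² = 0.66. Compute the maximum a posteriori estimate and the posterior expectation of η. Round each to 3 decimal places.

Mode = exp(μ − σ²) = exp(-0.73) = 0.482.
Mean = exp(μ + σ²/2) = exp(0.260) = 1.297.

MAP = 0.482; posterior mean = 1.297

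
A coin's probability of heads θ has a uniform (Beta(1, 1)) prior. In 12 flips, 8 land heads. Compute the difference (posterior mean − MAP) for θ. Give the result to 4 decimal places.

-0.0238

Posterior: Beta(1+8, 1+4) = Beta(9, 5).
Mode = (9−1)/(9+5−2) = 8/12 = 0.6667.
With a flat prior the MAP equals the MLE, 8/12.
Mean = 9/(9+5) = 9/14 = 0.6429.
Difference = 0.6429 − 0.6667 = -0.0238.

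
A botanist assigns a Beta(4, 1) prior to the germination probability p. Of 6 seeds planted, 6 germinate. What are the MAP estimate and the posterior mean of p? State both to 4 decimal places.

MAP = 1.0000; posterior mean = 0.9091

Posterior: Beta(4+6, 1+0) = Beta(10, 1).
Since β = 1 ≤ 1 and α > 1, the Beta density is monotone increasing on [0,1]; the mode is at 1.
Mean = 10/(10+1) = 0.9091.
The mean is pulled below the mode by the posterior's left skew.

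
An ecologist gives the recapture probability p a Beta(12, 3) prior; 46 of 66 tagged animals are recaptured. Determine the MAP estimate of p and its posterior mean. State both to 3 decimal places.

p_MAP = 0.722, E[p|data] = 0.716

Posterior: Beta(12+46, 3+20) = Beta(58, 23).
Mode = (58−1)/(58+23−2) = 57/79 = 0.722.
Mean = 58/(58+23) = 58/81 = 0.716.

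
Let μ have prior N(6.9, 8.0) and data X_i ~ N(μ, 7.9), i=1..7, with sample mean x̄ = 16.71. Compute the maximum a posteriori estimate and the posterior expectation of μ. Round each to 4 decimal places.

MAP: 15.4972. Posterior mean: 15.4972.

Posterior for μ is Normal. Precision-weighted mean: (1/8.0·6.9 + 7/7.9·16.71) / (1/8.0 + 7/7.9) = 15.4972.
A Normal posterior is symmetric, so mode = mean.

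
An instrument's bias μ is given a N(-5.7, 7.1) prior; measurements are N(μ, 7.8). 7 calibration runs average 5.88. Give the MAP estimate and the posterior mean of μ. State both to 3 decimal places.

MAP = 4.309; posterior mean = 4.309

Posterior for μ is Normal. Precision-weighted mean: (1/7.1·-5.7 + 7/7.8·5.88) / (1/7.1 + 7/7.8) = 4.309.
A Normal posterior is symmetric, so mode = mean.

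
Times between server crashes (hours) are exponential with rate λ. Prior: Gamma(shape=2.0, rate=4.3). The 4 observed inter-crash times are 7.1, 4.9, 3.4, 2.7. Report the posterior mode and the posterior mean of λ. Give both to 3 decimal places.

posterior mode = 0.223, posterior mean = 0.268

Σ times = 18.1. Posterior: Gamma(shape = 2.0+4 = 6.0, rate = 4.3+18.1 = 22.4).
Mode = (α−1)/β = 5.0/22.4 = 0.223.
Mean = α/β = 6.0/22.4 = 0.268.
The posterior is right-skewed, so the mean exceeds the mode.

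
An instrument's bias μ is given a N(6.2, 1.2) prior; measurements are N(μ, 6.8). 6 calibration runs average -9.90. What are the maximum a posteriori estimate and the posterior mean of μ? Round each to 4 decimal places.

Posterior for μ is Normal. Precision-weighted mean: (1/1.2·6.2 + 6/6.8·-9.90) / (1/1.2 + 6/6.8) = -2.0800.
A Normal posterior is symmetric, so mode = mean.

MAP = -2.0800, posterior mean = -2.0800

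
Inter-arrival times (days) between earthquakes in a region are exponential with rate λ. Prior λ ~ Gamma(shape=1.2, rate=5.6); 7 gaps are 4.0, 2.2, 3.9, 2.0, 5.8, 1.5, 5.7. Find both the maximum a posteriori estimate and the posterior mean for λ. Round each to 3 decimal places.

Σ times = 25.1. Posterior: Gamma(shape = 1.2+7 = 8.2, rate = 5.6+25.1 = 30.7).
Mode = (α−1)/β = 7.2/30.7 = 0.235.
Mean = α/β = 8.2/30.7 = 0.267.
Mean > mode: the posterior has a right tail.

λ_MAP = 0.235, E[λ|data] = 0.267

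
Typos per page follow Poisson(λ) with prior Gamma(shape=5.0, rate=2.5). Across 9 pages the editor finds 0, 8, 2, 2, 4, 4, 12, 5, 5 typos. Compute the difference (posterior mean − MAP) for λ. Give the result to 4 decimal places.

Σ counts = 42. Posterior: Gamma(shape = 5.0+42 = 47.0, rate = 2.5+9 = 11.5).
Mode = (α−1)/β = 46.0/11.5 = 4.0000.
Mean = α/β = 47.0/11.5 = 4.0870.
Difference = 4.0870 − 4.0000 = 0.0870.

0.0870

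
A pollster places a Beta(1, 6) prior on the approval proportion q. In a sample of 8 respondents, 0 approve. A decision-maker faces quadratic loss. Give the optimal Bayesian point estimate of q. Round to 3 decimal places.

0.067

Posterior: Beta(1+0, 6+8) = Beta(1, 14).
Since α = 1 ≤ 1 and β > 1, the Beta density is monotone decreasing on [0,1]; the mode is at 0.
Mean = 1/(1+14) = 0.067.
Quadratic loss ⇒ the optimal estimator is the posterior mean.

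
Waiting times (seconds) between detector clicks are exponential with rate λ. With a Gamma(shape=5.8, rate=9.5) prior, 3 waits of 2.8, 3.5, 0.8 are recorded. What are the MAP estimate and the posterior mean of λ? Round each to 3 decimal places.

Σ times = 7.1. Posterior: Gamma(shape = 5.8+3 = 8.8, rate = 9.5+7.1 = 16.6).
Mode = (α−1)/β = 7.8/16.6 = 0.470.
Mean = α/β = 8.8/16.6 = 0.530.

MAP = 0.470, posterior mean = 0.530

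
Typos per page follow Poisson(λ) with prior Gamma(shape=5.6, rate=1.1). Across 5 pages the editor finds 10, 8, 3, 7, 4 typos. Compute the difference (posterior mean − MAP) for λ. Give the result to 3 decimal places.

0.164

Σ counts = 32. Posterior: Gamma(shape = 5.6+32 = 37.6, rate = 1.1+5 = 6.1).
Mode = (α−1)/β = 36.6/6.1 = 6.000.
Mean = α/β = 37.6/6.1 = 6.164.
Difference = 6.164 − 6.000 = 0.164.
Mean > mode: the posterior has a right tail.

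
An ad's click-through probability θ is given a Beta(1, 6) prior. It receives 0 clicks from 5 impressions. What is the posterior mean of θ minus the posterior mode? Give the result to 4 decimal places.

0.0833

Posterior: Beta(1+0, 6+5) = Beta(1, 11).
Since α = 1 ≤ 1 and β > 1, the Beta density is monotone decreasing on [0,1]; the mode is at 0.
Mean = 1/(1+11) = 0.0833.
Difference = 0.0833 − 0.0000 = 0.0833.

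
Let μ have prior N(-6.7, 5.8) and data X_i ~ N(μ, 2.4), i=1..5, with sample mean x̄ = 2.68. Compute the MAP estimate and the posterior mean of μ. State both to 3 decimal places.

Posterior for μ is Normal. Precision-weighted mean: (1/5.8·-6.7 + 5/2.4·2.68) / (1/5.8 + 5/2.4) = 1.963.
A Normal posterior is symmetric, so mode = mean.

MAP = 1.963, posterior mean = 1.963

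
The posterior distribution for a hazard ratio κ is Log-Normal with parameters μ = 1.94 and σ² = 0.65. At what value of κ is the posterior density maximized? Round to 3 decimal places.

Mode = exp(μ − σ²) = exp(1.29) = 3.633.
Mean = exp(μ + σ²/2) = exp(2.265) = 9.631.
This is the posterior mode — the MAP estimate.

3.633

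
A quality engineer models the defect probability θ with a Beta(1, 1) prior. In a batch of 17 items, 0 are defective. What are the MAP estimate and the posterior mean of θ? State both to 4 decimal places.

MAP = 0.0000; posterior mean = 0.0526

Posterior: Beta(1+0, 1+17) = Beta(1, 18).
Since α = 1 ≤ 1 and β > 1, the Beta density is monotone decreasing on [0,1]; the mode is at 0.
Mean = 1/(1+18) = 0.0526.
Right-skewed posterior ⇒ mode < mean.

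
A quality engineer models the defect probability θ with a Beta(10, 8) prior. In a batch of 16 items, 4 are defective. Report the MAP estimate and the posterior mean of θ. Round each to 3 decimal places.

Posterior: Beta(10+4, 8+12) = Beta(14, 20).
Mode = (14−1)/(14+20−2) = 13/32 = 0.406.
Mean = 14/(14+20) = 14/34 = 0.412.

θ_MAP = 0.406, E[θ|data] = 0.412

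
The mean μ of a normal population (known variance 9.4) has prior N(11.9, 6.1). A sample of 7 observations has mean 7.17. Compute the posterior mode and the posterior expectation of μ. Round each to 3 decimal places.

MAP = 8.023; posterior mean = 8.023

Posterior for μ is Normal. Precision-weighted mean: (1/6.1·11.9 + 7/9.4·7.17) / (1/6.1 + 7/9.4) = 8.023.
A Normal posterior is symmetric, so mode = mean.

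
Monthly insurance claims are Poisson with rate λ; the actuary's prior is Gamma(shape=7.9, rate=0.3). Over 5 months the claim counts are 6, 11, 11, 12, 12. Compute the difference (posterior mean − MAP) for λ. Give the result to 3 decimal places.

Σ counts = 52. Posterior: Gamma(shape = 7.9+52 = 59.9, rate = 0.3+5 = 5.3).
Mode = (α−1)/β = 58.9/5.3 = 11.113.
Mean = α/β = 59.9/5.3 = 11.302.
Difference = 11.302 − 11.113 = 0.189.
Right-skewed posterior ⇒ mode < mean.

0.189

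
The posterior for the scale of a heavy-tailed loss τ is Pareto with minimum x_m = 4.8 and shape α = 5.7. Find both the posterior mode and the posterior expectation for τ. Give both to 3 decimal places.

MAP = 4.800, posterior mean = 5.821

The Pareto density is strictly decreasing on [x_m, ∞), so the mode is x_m = 4.800.
Mean = α·x_m/(α−1) = 5.7·4.8/4.7 = 5.821.
Right-skewed posterior ⇒ mode < mean.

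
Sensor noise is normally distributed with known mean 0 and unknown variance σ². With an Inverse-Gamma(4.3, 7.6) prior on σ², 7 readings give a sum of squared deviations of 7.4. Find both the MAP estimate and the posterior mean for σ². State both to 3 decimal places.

MAP estimate = 1.284, posterior mean = 1.662

Posterior: Inverse-Gamma(shape = 4.3+7/2 = 7.8, scale = 7.6+7.4/2 = 11.3).
Mode = β/(α+1) = 11.3/8.8 = 1.284.
Mean = β/(α−1) = 11.3/6.8 = 1.662.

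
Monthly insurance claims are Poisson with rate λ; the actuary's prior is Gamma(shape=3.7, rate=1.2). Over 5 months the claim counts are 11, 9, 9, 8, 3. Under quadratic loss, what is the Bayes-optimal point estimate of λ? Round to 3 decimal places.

Σ counts = 40. Posterior: Gamma(shape = 3.7+40 = 43.7, rate = 1.2+5 = 6.2).
Mode = (α−1)/β = 42.7/6.2 = 6.887.
Mean = α/β = 43.7/6.2 = 7.048.
Quadratic loss ⇒ the optimal estimator is the posterior mean.

7.048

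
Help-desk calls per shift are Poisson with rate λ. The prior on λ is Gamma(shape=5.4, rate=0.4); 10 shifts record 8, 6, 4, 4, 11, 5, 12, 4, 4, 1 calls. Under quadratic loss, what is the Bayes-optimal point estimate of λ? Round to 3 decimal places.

Σ counts = 59. Posterior: Gamma(shape = 5.4+59 = 64.4, rate = 0.4+10 = 10.4).
Mode = (α−1)/β = 63.4/10.4 = 6.096.
Mean = α/β = 64.4/10.4 = 6.192.
Quadratic loss ⇒ the optimal estimator is the posterior mean.

6.192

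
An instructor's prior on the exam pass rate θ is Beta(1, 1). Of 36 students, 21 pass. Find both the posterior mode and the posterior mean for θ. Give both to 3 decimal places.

MAP: 0.583. Posterior mean: 0.579.

Posterior: Beta(1+21, 1+15) = Beta(22, 16).
Mode = (22−1)/(22+16−2) = 21/36 = 0.583.
With a flat prior the MAP equals the MLE, 21/36.
Mean = 22/(22+16) = 22/38 = 0.579.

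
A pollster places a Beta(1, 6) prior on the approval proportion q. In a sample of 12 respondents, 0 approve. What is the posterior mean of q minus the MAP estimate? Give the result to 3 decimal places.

0.053

Posterior: Beta(1+0, 6+12) = Beta(1, 18).
Since α = 1 ≤ 1 and β > 1, the Beta density is monotone decreasing on [0,1]; the mode is at 0.
Mean = 1/(1+18) = 0.053.
Difference = 0.053 − 0.000 = 0.053.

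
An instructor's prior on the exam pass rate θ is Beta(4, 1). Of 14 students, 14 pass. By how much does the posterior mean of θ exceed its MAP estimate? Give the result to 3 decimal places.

Posterior: Beta(4+14, 1+0) = Beta(18, 1).
Since β = 1 ≤ 1 and α > 1, the Beta density is monotone increasing on [0,1]; the mode is at 1.
Mean = 18/(18+1) = 0.947.
Difference = 0.947 − 1.000 = -0.053.

-0.053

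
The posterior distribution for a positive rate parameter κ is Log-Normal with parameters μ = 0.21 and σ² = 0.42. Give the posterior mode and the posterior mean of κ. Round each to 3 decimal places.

posterior mode = 0.811, posterior mean = 1.522

Mode = exp(μ − σ²) = exp(-0.21) = 0.811.
Mean = exp(μ + σ²/2) = exp(0.420) = 1.522.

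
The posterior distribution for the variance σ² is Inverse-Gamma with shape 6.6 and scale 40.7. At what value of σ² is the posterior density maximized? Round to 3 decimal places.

Mode = β/(α+1) = 40.7/7.6 = 5.355.
Mean = β/(α−1) = 40.7/5.6 = 7.268.
This is the posterior mode — the MAP estimate.

5.355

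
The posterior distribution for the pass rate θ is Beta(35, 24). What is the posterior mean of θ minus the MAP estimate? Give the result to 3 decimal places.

-0.003

Mode = (35−1)/(35+24−2) = 34/57 = 0.596.
Mean = 35/(35+24) = 35/59 = 0.593.
Difference = 0.593 − 0.596 = -0.003.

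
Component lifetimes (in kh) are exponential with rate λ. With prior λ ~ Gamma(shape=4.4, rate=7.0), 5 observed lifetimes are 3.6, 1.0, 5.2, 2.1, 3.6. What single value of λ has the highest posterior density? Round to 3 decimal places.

0.373

Σ times = 15.5. Posterior: Gamma(shape = 4.4+5 = 9.4, rate = 7.0+15.5 = 22.5).
Mode = (α−1)/β = 8.4/22.5 = 0.373.
Mean = α/β = 9.4/22.5 = 0.418.
This is the posterior mode — the MAP estimate.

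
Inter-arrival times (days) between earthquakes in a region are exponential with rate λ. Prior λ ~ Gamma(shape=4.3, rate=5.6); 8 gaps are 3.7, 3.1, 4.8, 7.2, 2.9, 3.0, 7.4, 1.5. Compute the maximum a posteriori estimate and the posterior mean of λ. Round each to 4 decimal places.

Σ times = 33.6. Posterior: Gamma(shape = 4.3+8 = 12.3, rate = 5.6+33.6 = 39.2).
Mode = (α−1)/β = 11.3/39.2 = 0.2883.
Mean = α/β = 12.3/39.2 = 0.3138.
Right-skewed posterior ⇒ mode < mean.

λ_MAP = 0.2883, E[λ|data] = 0.3138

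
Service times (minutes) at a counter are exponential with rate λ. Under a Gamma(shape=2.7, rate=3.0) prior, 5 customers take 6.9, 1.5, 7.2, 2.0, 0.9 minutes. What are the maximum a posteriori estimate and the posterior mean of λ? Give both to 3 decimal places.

Σ times = 18.5. Posterior: Gamma(shape = 2.7+5 = 7.7, rate = 3.0+18.5 = 21.5).
Mode = (α−1)/β = 6.7/21.5 = 0.312.
Mean = α/β = 7.7/21.5 = 0.358.

MAP: 0.312. Posterior mean: 0.358.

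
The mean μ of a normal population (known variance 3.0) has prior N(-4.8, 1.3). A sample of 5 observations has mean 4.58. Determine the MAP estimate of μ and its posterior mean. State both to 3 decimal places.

MAP = 1.618, posterior mean = 1.618

Posterior for μ is Normal. Precision-weighted mean: (1/1.3·-4.8 + 5/3.0·4.58) / (1/1.3 + 5/3.0) = 1.618.
A Normal posterior is symmetric, so mode = mean.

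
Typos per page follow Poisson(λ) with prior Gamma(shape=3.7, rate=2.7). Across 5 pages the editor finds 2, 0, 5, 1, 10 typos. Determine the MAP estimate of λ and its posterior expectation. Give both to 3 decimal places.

MAP = 2.688; posterior mean = 2.818

Σ counts = 18. Posterior: Gamma(shape = 3.7+18 = 21.7, rate = 2.7+5 = 7.7).
Mode = (α−1)/β = 20.7/7.7 = 2.688.
Mean = α/β = 21.7/7.7 = 2.818.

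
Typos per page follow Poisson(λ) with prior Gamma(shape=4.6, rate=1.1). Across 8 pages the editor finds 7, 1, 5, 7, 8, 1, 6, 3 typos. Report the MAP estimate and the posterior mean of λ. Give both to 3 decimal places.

λ_MAP = 4.571, E[λ|data] = 4.681

Σ counts = 38. Posterior: Gamma(shape = 4.6+38 = 42.6, rate = 1.1+8 = 9.1).
Mode = (α−1)/β = 41.6/9.1 = 4.571.
Mean = α/β = 42.6/9.1 = 4.681.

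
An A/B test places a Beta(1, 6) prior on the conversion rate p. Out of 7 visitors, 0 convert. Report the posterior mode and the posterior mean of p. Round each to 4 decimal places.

Posterior: Beta(1+0, 6+7) = Beta(1, 13).
Since α = 1 ≤ 1 and β > 1, the Beta density is monotone decreasing on [0,1]; the mode is at 0.
Mean = 1/(1+13) = 0.0714.
The posterior is right-skewed, so the mean exceeds the mode.

posterior mode = 0.0000, posterior mean = 0.0714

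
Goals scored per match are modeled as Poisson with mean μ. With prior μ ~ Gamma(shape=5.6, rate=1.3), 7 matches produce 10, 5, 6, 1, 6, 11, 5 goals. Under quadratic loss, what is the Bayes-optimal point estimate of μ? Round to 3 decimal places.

Σ counts = 44. Posterior: Gamma(shape = 5.6+44 = 49.6, rate = 1.3+7 = 8.3).
Mode = (α−1)/β = 48.6/8.3 = 5.855.
Mean = α/β = 49.6/8.3 = 5.976.
Quadratic loss ⇒ the optimal estimator is the posterior mean.

5.976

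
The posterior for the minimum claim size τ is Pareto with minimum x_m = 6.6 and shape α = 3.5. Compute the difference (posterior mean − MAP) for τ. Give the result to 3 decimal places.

2.640

The Pareto density is strictly decreasing on [x_m, ∞), so the mode is x_m = 6.600.
Mean = α·x_m/(α−1) = 3.5·6.6/2.5 = 9.240.
Difference = 9.240 − 6.600 = 2.640.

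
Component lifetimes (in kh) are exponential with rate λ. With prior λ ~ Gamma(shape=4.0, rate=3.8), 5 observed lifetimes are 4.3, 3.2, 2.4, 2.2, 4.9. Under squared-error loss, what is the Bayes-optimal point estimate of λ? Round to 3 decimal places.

0.433

Σ times = 17.0. Posterior: Gamma(shape = 4.0+5 = 9.0, rate = 3.8+17.0 = 20.8).
Mode = (α−1)/β = 8.0/20.8 = 0.385.
Mean = α/β = 9.0/20.8 = 0.433.
Squared-error loss ⇒ the optimal estimator is the posterior mean.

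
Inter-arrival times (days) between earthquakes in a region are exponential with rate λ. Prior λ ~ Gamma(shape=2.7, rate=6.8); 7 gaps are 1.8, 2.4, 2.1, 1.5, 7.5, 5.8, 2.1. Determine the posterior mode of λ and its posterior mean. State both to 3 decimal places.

MAP = 0.290, posterior mean = 0.323

Σ times = 23.2. Posterior: Gamma(shape = 2.7+7 = 9.7, rate = 6.8+23.2 = 30.0).
Mode = (α−1)/β = 8.7/30.0 = 0.290.
Mean = α/β = 9.7/30.0 = 0.323.
The mean is pulled above the mode by the posterior's right skew.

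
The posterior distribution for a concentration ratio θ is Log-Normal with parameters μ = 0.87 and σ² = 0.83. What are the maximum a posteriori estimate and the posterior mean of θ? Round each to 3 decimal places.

MAP = 1.041; posterior mean = 3.615

Mode = exp(μ − σ²) = exp(0.04) = 1.041.
Mean = exp(μ + σ²/2) = exp(1.285) = 3.615.
Mean > mode: the posterior has a right tail.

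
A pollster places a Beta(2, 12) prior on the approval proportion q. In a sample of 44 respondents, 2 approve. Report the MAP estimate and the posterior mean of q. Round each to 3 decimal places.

MAP estimate = 0.054, posterior mean = 0.069

Posterior: Beta(2+2, 12+42) = Beta(4, 54).
Mode = (4−1)/(4+54−2) = 3/56 = 0.054.
Mean = 4/(4+54) = 4/58 = 0.069.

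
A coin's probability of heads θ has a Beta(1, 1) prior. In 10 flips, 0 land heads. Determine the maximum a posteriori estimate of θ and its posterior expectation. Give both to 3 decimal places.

maximum a posteriori estimate = 0.000, posterior expectation = 0.083

Posterior: Beta(1+0, 1+10) = Beta(1, 11).
Since α = 1 ≤ 1 and β > 1, the Beta density is monotone decreasing on [0,1]; the mode is at 0.
Mean = 1/(1+11) = 0.083.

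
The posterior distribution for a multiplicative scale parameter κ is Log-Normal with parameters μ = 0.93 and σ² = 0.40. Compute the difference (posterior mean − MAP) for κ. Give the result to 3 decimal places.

Mode = exp(μ − σ²) = exp(0.53) = 1.699.
Mean = exp(μ + σ²/2) = exp(1.130) = 3.096.
Difference = 3.096 − 1.699 = 1.397.
The posterior is right-skewed, so the mean exceeds the mode.

1.397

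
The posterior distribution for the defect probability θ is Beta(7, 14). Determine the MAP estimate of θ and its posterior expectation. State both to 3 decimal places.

Mode = (7−1)/(7+14−2) = 6/19 = 0.316.
Mean = 7/(7+14) = 7/21 = 0.333.
The mean is pulled above the mode by the posterior's right skew.

MAP estimate = 0.316, posterior expectation = 0.333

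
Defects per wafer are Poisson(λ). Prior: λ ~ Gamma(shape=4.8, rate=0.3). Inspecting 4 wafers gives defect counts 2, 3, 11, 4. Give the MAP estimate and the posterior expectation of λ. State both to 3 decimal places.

MAP estimate = 5.535, posterior expectation = 5.767

Σ counts = 20. Posterior: Gamma(shape = 4.8+20 = 24.8, rate = 0.3+4 = 4.3).
Mode = (α−1)/β = 23.8/4.3 = 5.535.
Mean = α/β = 24.8/4.3 = 5.767.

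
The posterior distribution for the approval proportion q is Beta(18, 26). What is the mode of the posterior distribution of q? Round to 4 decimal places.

Mode = (18−1)/(18+26−2) = 17/42 = 0.4048.
Mean = 18/(18+26) = 18/44 = 0.4091.
This is the posterior mode — the MAP estimate.

0.4048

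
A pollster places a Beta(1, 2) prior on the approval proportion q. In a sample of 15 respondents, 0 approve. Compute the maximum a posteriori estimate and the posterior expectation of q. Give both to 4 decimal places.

maximum a posteriori estimate = 0.0000, posterior expectation = 0.0556

Posterior: Beta(1+0, 2+15) = Beta(1, 17).
Since α = 1 ≤ 1 and β > 1, the Beta density is monotone decreasing on [0,1]; the mode is at 0.
Mean = 1/(1+17) = 0.0556.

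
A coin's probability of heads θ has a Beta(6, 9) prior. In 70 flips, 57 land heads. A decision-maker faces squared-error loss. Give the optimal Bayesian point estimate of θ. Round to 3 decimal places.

Posterior: Beta(6+57, 9+13) = Beta(63, 22).
Mode = (63−1)/(63+22−2) = 62/83 = 0.747.
Mean = 63/(63+22) = 63/85 = 0.741.
Squared-error loss ⇒ the optimal estimator is the posterior mean.

0.741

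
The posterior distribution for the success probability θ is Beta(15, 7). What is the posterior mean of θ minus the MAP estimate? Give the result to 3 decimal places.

-0.018

Mode = (15−1)/(15+7−2) = 14/20 = 0.700.
Mean = 15/(15+7) = 15/22 = 0.682.
Difference = 0.682 − 0.700 = -0.018.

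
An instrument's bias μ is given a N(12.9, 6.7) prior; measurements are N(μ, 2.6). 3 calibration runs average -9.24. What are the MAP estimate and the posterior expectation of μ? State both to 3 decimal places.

MAP: -6.704. Posterior mean: -6.704.

Posterior for μ is Normal. Precision-weighted mean: (1/6.7·12.9 + 3/2.6·-9.24) / (1/6.7 + 3/2.6) = -6.704.
A Normal posterior is symmetric, so mode = mean.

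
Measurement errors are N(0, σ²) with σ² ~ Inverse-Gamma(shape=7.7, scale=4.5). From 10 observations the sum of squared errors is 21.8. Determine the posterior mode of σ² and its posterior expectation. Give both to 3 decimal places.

σ²_MAP = 1.124, E[σ²|data] = 1.316

Posterior: Inverse-Gamma(shape = 7.7+10/2 = 12.7, scale = 4.5+21.8/2 = 15.4).
Mode = β/(α+1) = 15.4/13.7 = 1.124.
Mean = β/(α−1) = 15.4/11.7 = 1.316.
Mean > mode: the posterior has a right tail.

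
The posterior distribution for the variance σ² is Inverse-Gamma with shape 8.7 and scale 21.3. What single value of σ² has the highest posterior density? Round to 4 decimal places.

2.1959

Mode = β/(α+1) = 21.3/9.7 = 2.1959.
Mean = β/(α−1) = 21.3/7.7 = 2.7662.
This is the posterior mode — the MAP estimate.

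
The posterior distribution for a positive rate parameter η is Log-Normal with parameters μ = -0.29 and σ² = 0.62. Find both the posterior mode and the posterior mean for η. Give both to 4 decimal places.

Mode = exp(μ − σ²) = exp(-0.91) = 0.4025.
Mean = exp(μ + σ²/2) = exp(0.020) = 1.0202.

MAP: 0.4025. Posterior mean: 1.0202.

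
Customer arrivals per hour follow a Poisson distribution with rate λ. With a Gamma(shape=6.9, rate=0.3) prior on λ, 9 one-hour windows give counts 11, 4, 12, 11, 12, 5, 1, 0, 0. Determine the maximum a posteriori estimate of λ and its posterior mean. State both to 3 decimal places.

Σ counts = 56. Posterior: Gamma(shape = 6.9+56 = 62.9, rate = 0.3+9 = 9.3).
Mode = (α−1)/β = 61.9/9.3 = 6.656.
Mean = α/β = 62.9/9.3 = 6.763.

maximum a posteriori estimate = 6.656, posterior mean = 6.763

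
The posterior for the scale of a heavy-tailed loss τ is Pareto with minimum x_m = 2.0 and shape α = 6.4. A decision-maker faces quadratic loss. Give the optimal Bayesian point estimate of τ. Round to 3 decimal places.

2.370

The Pareto density is strictly decreasing on [x_m, ∞), so the mode is x_m = 2.000.
Mean = α·x_m/(α−1) = 6.4·2.0/5.4 = 2.370.
Quadratic loss ⇒ the optimal estimator is the posterior mean.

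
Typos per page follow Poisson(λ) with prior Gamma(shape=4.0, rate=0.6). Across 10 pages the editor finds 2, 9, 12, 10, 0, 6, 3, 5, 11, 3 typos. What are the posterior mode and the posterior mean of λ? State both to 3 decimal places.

posterior mode = 6.038, posterior mean = 6.132

Σ counts = 61. Posterior: Gamma(shape = 4.0+61 = 65.0, rate = 0.6+10 = 10.6).
Mode = (α−1)/β = 64.0/10.6 = 6.038.
Mean = α/β = 65.0/10.6 = 6.132.
Right-skewed posterior ⇒ mode < mean.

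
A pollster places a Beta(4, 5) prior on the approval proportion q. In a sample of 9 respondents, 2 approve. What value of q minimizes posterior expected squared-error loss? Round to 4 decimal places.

Posterior: Beta(4+2, 5+7) = Beta(6, 12).
Mode = (6−1)/(6+12−2) = 5/16 = 0.3125.
Mean = 6/(6+12) = 6/18 = 0.3333.
Squared-error loss ⇒ the optimal estimator is the posterior mean.

0.3333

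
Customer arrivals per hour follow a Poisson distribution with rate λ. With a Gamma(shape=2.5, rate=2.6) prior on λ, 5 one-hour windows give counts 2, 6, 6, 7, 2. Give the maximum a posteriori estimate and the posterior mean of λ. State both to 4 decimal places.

maximum a posteriori estimate = 3.2237, posterior mean = 3.3553

Σ counts = 23. Posterior: Gamma(shape = 2.5+23 = 25.5, rate = 2.6+5 = 7.6).
Mode = (α−1)/β = 24.5/7.6 = 3.2237.
Mean = α/β = 25.5/7.6 = 3.3553.
Mean > mode: the posterior has a right tail.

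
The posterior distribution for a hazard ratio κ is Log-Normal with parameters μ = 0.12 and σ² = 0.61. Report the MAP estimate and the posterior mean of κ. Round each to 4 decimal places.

Mode = exp(μ − σ²) = exp(-0.49) = 0.6126.
Mean = exp(μ + σ²/2) = exp(0.425) = 1.5296.
The mean is pulled above the mode by the posterior's right skew.

MAP: 0.6126. Posterior mean: 1.5296.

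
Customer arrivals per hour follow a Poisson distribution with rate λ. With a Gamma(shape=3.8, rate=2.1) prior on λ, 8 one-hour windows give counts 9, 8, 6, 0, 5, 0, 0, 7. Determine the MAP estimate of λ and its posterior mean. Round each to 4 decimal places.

Σ counts = 35. Posterior: Gamma(shape = 3.8+35 = 38.8, rate = 2.1+8 = 10.1).
Mode = (α−1)/β = 37.8/10.1 = 3.7426.
Mean = α/β = 38.8/10.1 = 3.8416.
Right-skewed posterior ⇒ mode < mean.

λ_MAP = 3.7426, E[λ|data] = 3.8416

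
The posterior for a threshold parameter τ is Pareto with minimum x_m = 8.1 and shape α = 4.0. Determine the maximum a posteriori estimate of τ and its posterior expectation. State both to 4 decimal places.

maximum a posteriori estimate = 8.1000, posterior expectation = 10.8000

The Pareto density is strictly decreasing on [x_m, ∞), so the mode is x_m = 8.1000.
Mean = α·x_m/(α−1) = 4.0·8.1/3.0 = 10.8000.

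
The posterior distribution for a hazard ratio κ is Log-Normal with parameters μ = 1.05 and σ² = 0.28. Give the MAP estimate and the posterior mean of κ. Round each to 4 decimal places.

Mode = exp(μ − σ²) = exp(0.77) = 2.1598.
Mean = exp(μ + σ²/2) = exp(1.190) = 3.2871.
Mean > mode: the posterior has a right tail.

MAP: 2.1598. Posterior mean: 3.2871.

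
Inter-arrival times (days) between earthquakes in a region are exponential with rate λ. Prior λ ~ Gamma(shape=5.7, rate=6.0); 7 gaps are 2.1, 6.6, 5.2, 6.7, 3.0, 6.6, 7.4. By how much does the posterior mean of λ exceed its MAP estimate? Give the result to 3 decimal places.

0.023

Σ times = 37.6. Posterior: Gamma(shape = 5.7+7 = 12.7, rate = 6.0+37.6 = 43.6).
Mode = (α−1)/β = 11.7/43.6 = 0.268.
Mean = α/β = 12.7/43.6 = 0.291.
Difference = 0.291 − 0.268 = 0.023.
Mean > mode: the posterior has a right tail.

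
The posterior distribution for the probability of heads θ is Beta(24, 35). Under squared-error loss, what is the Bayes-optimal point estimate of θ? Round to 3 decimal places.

0.407

Mode = (24−1)/(24+35−2) = 23/57 = 0.404.
Mean = 24/(24+35) = 24/59 = 0.407.
Squared-error loss ⇒ the optimal estimator is the posterior mean.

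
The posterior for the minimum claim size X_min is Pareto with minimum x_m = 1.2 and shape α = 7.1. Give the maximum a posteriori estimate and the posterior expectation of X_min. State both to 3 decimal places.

The Pareto density is strictly decreasing on [x_m, ∞), so the mode is x_m = 1.200.
Mean = α·x_m/(α−1) = 7.1·1.2/6.1 = 1.397.

X_min_MAP = 1.200, E[X_min|data] = 1.397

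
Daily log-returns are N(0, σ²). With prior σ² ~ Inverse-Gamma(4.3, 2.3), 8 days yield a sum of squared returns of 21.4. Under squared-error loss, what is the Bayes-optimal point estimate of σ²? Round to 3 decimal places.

1.781

Posterior: Inverse-Gamma(shape = 4.3+8/2 = 8.3, scale = 2.3+21.4/2 = 13.0).
Mode = β/(α+1) = 13.0/9.3 = 1.398.
Mean = β/(α−1) = 13.0/7.3 = 1.781.
Squared-error loss ⇒ the optimal estimator is the posterior mean.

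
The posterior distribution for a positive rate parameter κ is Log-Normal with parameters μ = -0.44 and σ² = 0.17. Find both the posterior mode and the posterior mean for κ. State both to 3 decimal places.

Mode = exp(μ − σ²) = exp(-0.61) = 0.543.
Mean = exp(μ + σ²/2) = exp(-0.355) = 0.701.

κ_MAP = 0.543, E[κ|data] = 0.701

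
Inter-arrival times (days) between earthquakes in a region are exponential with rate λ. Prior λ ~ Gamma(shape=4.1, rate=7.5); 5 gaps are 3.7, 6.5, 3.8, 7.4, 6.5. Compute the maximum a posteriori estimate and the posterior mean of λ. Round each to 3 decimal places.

maximum a posteriori estimate = 0.229, posterior mean = 0.257

Σ times = 27.9. Posterior: Gamma(shape = 4.1+5 = 9.1, rate = 7.5+27.9 = 35.4).
Mode = (α−1)/β = 8.1/35.4 = 0.229.
Mean = α/β = 9.1/35.4 = 0.257.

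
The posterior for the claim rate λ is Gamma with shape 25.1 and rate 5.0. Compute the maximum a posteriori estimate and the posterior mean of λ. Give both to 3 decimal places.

Mode = (α−1)/β = 24.1/5.0 = 4.820.
Mean = α/β = 25.1/5.0 = 5.020.

MAP = 4.820, posterior mean = 5.020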